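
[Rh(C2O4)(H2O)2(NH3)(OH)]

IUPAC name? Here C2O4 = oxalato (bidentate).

amminediaquahydroxooxalatorhodium(III)

There is no counter-ion, so the complex is neutral overall.
Ligand charges: 1×hydroxo (-1 each), 1×ammine (neutral), 2×aqua (neutral), 1×oxalato (-2 each); total -3. So Rh + (-3) = 0, giving Rh = +3.
Ligands are named alphabetically: ammine before aqua before hydroxo before oxalato.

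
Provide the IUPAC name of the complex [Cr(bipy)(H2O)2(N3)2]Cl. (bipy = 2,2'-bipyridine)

diaquadiazido(2,2'-bipyridine)chromium(III) chloride

The 1 chloride counter-ion carries a total charge of -1, so each complex ion is 1+.
Ligand charges: 2×azido (-1 each), 2×aqua (neutral), 1×2,2'-bipyridine (neutral); total -2. So Cr + (-2) = 1+, giving Cr = +3.
Ligands are named alphabetically: aqua before azido before bipyridine.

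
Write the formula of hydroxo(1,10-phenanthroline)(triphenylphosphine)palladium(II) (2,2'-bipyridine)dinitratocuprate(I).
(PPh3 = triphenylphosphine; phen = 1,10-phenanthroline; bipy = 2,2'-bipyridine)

[Pd(OH)(phen)(PPh3)][Cu(bipy)(NO3)2]

Cation [Pd…]: ligand charges -1, Pd(II) ⇒ ion charge 1+.
Anion [Cu…]: ligand charges -2, Cu(I) ⇒ ion charge 1−.
One 1+ cation balances one 1− anion.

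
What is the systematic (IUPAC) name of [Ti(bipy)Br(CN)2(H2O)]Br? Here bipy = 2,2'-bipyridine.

aqua(2,2'-bipyridine)bromodicyanotitanium(IV) bromide

The 1 bromide counter-ion carries a total charge of -1, so each complex ion is 1+.
Ligand charges: 1×bromo (-1 each), 1×aqua (neutral), 2×cyano (-1 each), 1×2,2'-bipyridine (neutral); total -3. So Ti + (-3) = 1+, giving Ti = +4.
Ligands are named alphabetically: aqua before bipyridine before bromo before cyano.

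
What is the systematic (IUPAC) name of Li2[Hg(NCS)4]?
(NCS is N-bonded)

lithium tetraisothiocyanatomercurate(II)

The 2 lithium counter-ions carry a total charge of +2, so each complex ion is 2−.
Ligand charges: 4×isothiocyanato (-1 each); total -4. So Hg + (-4) = 2−, giving Hg = +2.
The complex ion is anionic, so mercury takes the -ate form mercurate(II).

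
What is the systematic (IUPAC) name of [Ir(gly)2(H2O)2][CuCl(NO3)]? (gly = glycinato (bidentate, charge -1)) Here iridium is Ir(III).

diaquabis(glycinato)iridium(III) chloronitratocuprate(I)

Both ions are complex: the cation is named first with the plain metal name, the anion second with the -ate form; each ion's ligands are alphabetised independently.
Ir is given as +3; the cation's ligand charges sum to -2, so the complex cation is 1+.
A 1:1 salt means the anion carries the equal and opposite charge, 1−.
Anion: ligand charges sum to -2; for the ion to be 1−, Cu = +1.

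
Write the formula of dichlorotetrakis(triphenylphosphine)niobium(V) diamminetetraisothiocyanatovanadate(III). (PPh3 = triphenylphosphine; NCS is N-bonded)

Cation [Nb…]: ligand charges -2, Nb(V) ⇒ ion charge 3+.
Anion [V…]: ligand charges -4, V(III) ⇒ ion charge 1−.
One 3+ cation requires 3 of the 1− anion.

[NbCl2(PPh3)4][V(NCS)4(NH3)2]3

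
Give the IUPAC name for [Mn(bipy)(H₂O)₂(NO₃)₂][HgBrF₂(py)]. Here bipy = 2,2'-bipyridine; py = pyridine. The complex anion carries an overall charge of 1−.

diaqua(2,2'-bipyridine)dinitratomanganese(III) bromodifluoro(pyridine)mercurate(II)

Both ions are complex: the cation is named first with the plain metal name, the anion second with the -ate form; each ion's ligands are alphabetised independently.
The complex anion is given as 1−; its ligand charges sum to -3, so Hg = +2.
A 1:1 salt means the cation carries the equal and opposite charge, 1+.
Cation: ligand charges sum to -2; for the ion to be 1+, Mn = +3.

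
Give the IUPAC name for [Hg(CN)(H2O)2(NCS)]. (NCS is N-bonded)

There is no counter-ion, so the complex is neutral overall.
Ligand charges: 1×cyano (-1 each), 1×isothiocyanato (-1 each), 2×aqua (neutral); total -2. So Hg + (-2) = 0, giving Hg = +2.
Ligands are named alphabetically: aqua before cyano before isothiocyanato.

diaquacyanoisothiocyanatomercury(II)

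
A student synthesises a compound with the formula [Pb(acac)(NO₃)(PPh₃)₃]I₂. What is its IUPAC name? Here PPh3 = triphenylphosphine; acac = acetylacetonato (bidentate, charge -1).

(acetylacetonato)nitratotris(triphenylphosphine)lead(IV) iodide

The 2 iodide counter-ions carry a total charge of -2, so each complex ion is 2+.
Ligand charges: 3×triphenylphosphine (neutral), 1×nitrato (-1 each), 1×acetylacetonato (-1 each); total -2. So Pb + (-2) = 2+, giving Pb = +4.
Ligands are named alphabetically: acetylacetonato before nitrato before triphenylphosphine.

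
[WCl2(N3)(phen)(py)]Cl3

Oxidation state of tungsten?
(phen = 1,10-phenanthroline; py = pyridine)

+6

3 chloride outside the brackets (-1 each) → the complex ion is 3+.
Ligand charges: 1×N3 = -1; 1×phen neutral; 2×Cl = -2; 1×py neutral; sum -3.
W + (-3) = 3+ ⇒ W is +6.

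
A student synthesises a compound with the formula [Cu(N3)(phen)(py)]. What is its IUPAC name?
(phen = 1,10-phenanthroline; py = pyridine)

There is no counter-ion, so the complex is neutral overall.
Ligand charges: 1×azido (-1 each), 1×1,10-phenanthroline (neutral), 1×pyridine (neutral); total -1. So Cu + (-1) = 0, giving Cu = +1.
Ligands are named alphabetically: azido before phenanthroline before pyridine.

azido(1,10-phenanthroline)(pyridine)copper(I)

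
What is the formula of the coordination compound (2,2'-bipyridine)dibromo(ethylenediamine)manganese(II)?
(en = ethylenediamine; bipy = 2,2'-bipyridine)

[Mn(bipy)Br2(en)]

Ligands: 1 ethylenediamine (en, neutral), 1 2,2'-bipyridine (bipy, neutral), 2 bromo (Br, -1). Ligand charge sum = -2.
With Mn in oxidation state +2, the complex ion is [Mn...].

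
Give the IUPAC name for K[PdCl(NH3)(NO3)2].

The 1 potassium counter-ion carries a total charge of +1, so each complex ion is 1−.
Ligand charges: 2×nitrato (-1 each), 1×ammine (neutral), 1×chloro (-1 each); total -3. So Pd + (-3) = 1−, giving Pd = +2.
The complex ion is anionic, so palladium takes the -ate form palladate(II).

potassium amminechlorodinitratopalladate(II)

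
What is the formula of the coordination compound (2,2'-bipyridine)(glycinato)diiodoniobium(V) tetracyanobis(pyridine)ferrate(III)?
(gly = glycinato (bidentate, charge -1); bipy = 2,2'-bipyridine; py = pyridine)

[Nb(bipy)(gly)I2][Fe(CN)4(py)2]2

Cation [Nb…]: ligand charges -3, Nb(V) ⇒ ion charge 2+.
Anion [Fe…]: ligand charges -4, Fe(III) ⇒ ion charge 1−.
One 2+ cation requires 2 of the 1− anion.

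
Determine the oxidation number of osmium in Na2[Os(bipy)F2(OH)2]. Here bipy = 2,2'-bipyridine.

2 sodium outside the brackets (+1 each) → the complex ion is 2−.
Ligand charges: 2×F = -2; 2×OH = -2; 1×bipy neutral; sum -4.
Os + (-4) = 2− ⇒ Os is +2.

+2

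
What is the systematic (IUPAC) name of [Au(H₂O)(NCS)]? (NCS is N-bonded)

aquaisothiocyanatogold(I)

There is no counter-ion, so the complex is neutral overall.
Ligand charges: 1×isothiocyanato (-1 each), 1×aqua (neutral); total -1. So Au + (-1) = 0, giving Au = +1.
Ligands are named alphabetically: aqua before isothiocyanato.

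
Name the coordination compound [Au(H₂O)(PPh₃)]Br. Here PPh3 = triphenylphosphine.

The 1 bromide counter-ion carries a total charge of -1, so each complex ion is 1+.
Ligand charges: 1×triphenylphosphine (neutral), 1×aqua (neutral); total 0. So Au + (0) = 1+, giving Au = +1.
Ligands are named alphabetically: aqua before triphenylphosphine.

aqua(triphenylphosphine)gold(I) bromide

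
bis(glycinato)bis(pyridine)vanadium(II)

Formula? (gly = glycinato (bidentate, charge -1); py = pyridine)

Ligands: 2 glycinato (gly, -1), 2 pyridine (py, neutral). Ligand charge sum = -2.
With V in oxidation state +2, the complex ion is [V...].

[V(gly)2(py)2]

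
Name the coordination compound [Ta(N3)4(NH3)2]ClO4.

diamminetetraazidotantalum(V) perchlorate

The 1 perchlorate counter-ion carries a total charge of -1, so each complex ion is 1+.
Ligand charges: 4×azido (-1 each), 2×ammine (neutral); total -4. So Ta + (-4) = 1+, giving Ta = +5.
Ligands are named alphabetically: ammine before azido.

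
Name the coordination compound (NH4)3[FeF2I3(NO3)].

The 3 ammonium counter-ions carry a total charge of +3, so each complex ion is 3−.
Ligand charges: 2×fluoro (-1 each), 3×iodo (-1 each), 1×nitrato (-1 each); total -6. So Fe + (-6) = 3−, giving Fe = +3.
The complex ion is anionic, so iron takes the -ate form ferrate(III).

ammonium difluorotriiodonitratoferrate(III)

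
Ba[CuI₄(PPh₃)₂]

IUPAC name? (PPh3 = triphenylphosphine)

The 1 barium counter-ion carries a total charge of +2, so each complex ion is 2−.
Ligand charges: 2×triphenylphosphine (neutral), 4×iodo (-1 each); total -4. So Cu + (-4) = 2−, giving Cu = +2.
The complex ion is anionic, so copper takes the -ate form cuprate(II).

barium tetraiodobis(triphenylphosphine)cuprate(II)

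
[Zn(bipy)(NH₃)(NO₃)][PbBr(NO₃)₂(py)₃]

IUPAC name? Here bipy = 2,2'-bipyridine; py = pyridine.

Zinc is always +2 in its complexes; the cation's ligand charges sum to -1, so the complex cation is 1+.
A 1:1 salt means the anion carries the equal and opposite charge, 1−.
Anion: ligand charges sum to -3; for the ion to be 1−, Pb = +2.

ammine(2,2'-bipyridine)nitratozinc(II) bromodinitratotris(pyridine)plumbate(II)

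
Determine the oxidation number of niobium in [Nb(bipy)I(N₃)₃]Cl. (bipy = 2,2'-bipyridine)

1 chloride outside the brackets (-1 each) → the complex ion is 1+.
Ligand charges: 1×bipy neutral; 1×I = -1; 3×N3 = -3; sum -4.
Nb + (-4) = 1+ ⇒ Nb is +5.

+5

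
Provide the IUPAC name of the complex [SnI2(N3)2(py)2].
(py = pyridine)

diazidodiiodobis(pyridine)tin(IV)

There is no counter-ion, so the complex is neutral overall.
Ligand charges: 2×iodo (-1 each), 2×pyridine (neutral), 2×azido (-1 each); total -4. So Sn + (-4) = 0, giving Sn = +4.
Ligands are named alphabetically: azido before iodo before pyridine.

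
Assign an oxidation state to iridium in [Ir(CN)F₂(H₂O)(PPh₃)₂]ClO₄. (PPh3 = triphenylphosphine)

1 perchlorate outside the brackets (-1 each) → the complex ion is 1+.
Ligand charges: 1×CN = -1; 1×H2O neutral; 2×PPh3 neutral; 2×F = -2; sum -3.
Ir + (-3) = 1+ ⇒ Ir is +4.

+4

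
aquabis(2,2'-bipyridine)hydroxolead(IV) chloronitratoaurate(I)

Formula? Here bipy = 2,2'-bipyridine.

Cation [Pb…]: ligand charges -1, Pb(IV) ⇒ ion charge 3+.
Anion [Au…]: ligand charges -2, Au(I) ⇒ ion charge 1−.

[Pb(bipy)2(H2O)(OH)][AuCl(NO3)]3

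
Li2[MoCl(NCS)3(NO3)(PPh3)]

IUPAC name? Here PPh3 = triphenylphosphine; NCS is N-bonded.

The 2 lithium counter-ions carry a total charge of +2, so each complex ion is 2−.
Ligand charges: 1×nitrato (-1 each), 1×triphenylphosphine (neutral), 3×isothiocyanato (-1 each), 1×chloro (-1 each); total -5. So Mo + (-5) = 2−, giving Mo = +3.
The complex ion is anionic, so molybdenum takes the -ate form molybdate(III).

lithium chlorotriisothiocyanatonitrato(triphenylphosphine)molybdate(III)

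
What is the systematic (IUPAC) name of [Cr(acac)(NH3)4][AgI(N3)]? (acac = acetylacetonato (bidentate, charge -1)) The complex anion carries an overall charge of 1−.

(acetylacetonato)tetraamminechromium(II) azidoiodoargentate(I)

Both ions are complex: the cation is named first with the plain metal name, the anion second with the -ate form; each ion's ligands are alphabetised independently.
The complex anion is given as 1−; its ligand charges sum to -2, so Ag = +1.
A 1:1 salt means the cation carries the equal and opposite charge, 1+.
Cation: ligand charges sum to -1; for the ion to be 1+, Cr = +2.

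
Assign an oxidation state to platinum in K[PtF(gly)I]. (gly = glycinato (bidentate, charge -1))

+2

1 potassium outside the brackets (+1 each) → the complex ion is 1−.
Ligand charges: 1×I = -1; 1×F = -1; 1×gly = -1; sum -3.
Pt + (-3) = 1− ⇒ Pt is +2.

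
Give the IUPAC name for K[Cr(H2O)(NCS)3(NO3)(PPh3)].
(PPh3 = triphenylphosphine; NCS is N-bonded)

potassium aquatriisothiocyanatonitrato(triphenylphosphine)chromate(III)

The 1 potassium counter-ion carries a total charge of +1, so each complex ion is 1−.
Ligand charges: 1×aqua (neutral), 1×triphenylphosphine (neutral), 1×nitrato (-1 each), 3×isothiocyanato (-1 each); total -4. So Cr + (-4) = 1−, giving Cr = +3.
Ligands are named alphabetically: aqua before isothiocyanato before nitrato before triphenylphosphine.
The complex ion is anionic, so chromium takes the -ate form chromate(III).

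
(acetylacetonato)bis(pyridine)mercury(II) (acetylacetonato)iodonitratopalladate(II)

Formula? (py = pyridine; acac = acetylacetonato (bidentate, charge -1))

Cation [Hg…]: ligand charges -1, Hg(II) ⇒ ion charge 1+.
Anion [Pd…]: ligand charges -3, Pd(II) ⇒ ion charge 1−.

[Hg(acac)(py)2][Pd(acac)I(NO3)]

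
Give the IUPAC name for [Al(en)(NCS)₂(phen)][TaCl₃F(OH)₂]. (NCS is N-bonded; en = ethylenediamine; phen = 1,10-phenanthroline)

(ethylenediamine)diisothiocyanato(1,10-phenanthroline)aluminium(III) trichlorofluorodihydroxotantalate(V)

Aluminium is always +3 in its complexes; the cation's ligand charges sum to -2, so the complex cation is 1+.
A 1:1 salt means the anion carries the equal and opposite charge, 1−.
Anion: ligand charges sum to -6; for the ion to be 1−, Ta = +5.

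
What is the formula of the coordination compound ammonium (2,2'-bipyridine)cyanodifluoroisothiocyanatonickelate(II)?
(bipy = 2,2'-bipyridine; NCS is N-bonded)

(NH4)2[Ni(bipy)(CN)F2(NCS)]

Ligands: 2 fluoro (F, -1), 1 cyano (CN, -1), 1 2,2'-bipyridine (bipy, neutral), 1 isothiocyanato (NCS, -1). Ligand charge sum = -4.
Charge balance with ammonium (+1) requires 1 complex ion per 2 ammonium.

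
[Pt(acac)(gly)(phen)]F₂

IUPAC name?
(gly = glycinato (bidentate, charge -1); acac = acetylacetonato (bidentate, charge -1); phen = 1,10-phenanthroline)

The 2 fluoride counter-ions carry a total charge of -2, so each complex ion is 2+.
Ligand charges: 1×glycinato (-1 each), 1×acetylacetonato (-1 each), 1×1,10-phenanthroline (neutral); total -2. So Pt + (-2) = 2+, giving Pt = +4.
Ligands are named alphabetically: acetylacetonato before glycinato before phenanthroline.

(acetylacetonato)(glycinato)(1,10-phenanthroline)platinum(IV) fluoride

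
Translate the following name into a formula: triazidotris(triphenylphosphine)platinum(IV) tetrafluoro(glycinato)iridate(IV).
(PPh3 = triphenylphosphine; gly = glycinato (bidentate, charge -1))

[Pt(N3)3(PPh3)3][IrF4(gly)]

Cation [Pt…]: ligand charges -3, Pt(IV) ⇒ ion charge 1+.
Anion [Ir…]: ligand charges -5, Ir(IV) ⇒ ion charge 1−.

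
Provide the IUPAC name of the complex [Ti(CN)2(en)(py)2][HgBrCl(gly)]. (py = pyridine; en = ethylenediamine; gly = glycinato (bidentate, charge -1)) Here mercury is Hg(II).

Both ions are complex: the cation is named first with the plain metal name, the anion second with the -ate form; each ion's ligands are alphabetised independently.
Hg is given as +2; the anion's ligand charges sum to -3, so the complex anion is 1−.
A 1:1 salt means the cation carries the equal and opposite charge, 1+.
Cation: ligand charges sum to -2; for the ion to be 1+, Ti = +3.

dicyano(ethylenediamine)bis(pyridine)titanium(III) bromochloro(glycinato)mercurate(II)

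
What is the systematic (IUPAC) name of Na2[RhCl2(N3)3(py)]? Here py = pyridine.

sodium triazidodichloro(pyridine)rhodate(III)

The 2 sodium counter-ions carry a total charge of +2, so each complex ion is 2−.
Ligand charges: 3×azido (-1 each), 1×pyridine (neutral), 2×chloro (-1 each); total -5. So Rh + (-5) = 2−, giving Rh = +3.
Ligands are named alphabetically: azido before chloro before pyridine.
The complex ion is anionic, so rhodium takes the -ate form rhodate(III).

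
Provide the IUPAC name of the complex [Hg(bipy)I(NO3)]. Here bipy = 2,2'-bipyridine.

There is no counter-ion, so the complex is neutral overall.
Ligand charges: 1×2,2'-bipyridine (neutral), 1×nitrato (-1 each), 1×iodo (-1 each); total -2. So Hg + (-2) = 0, giving Hg = +2.
Ligands are named alphabetically: bipyridine before iodo before nitrato.

(2,2'-bipyridine)iodonitratomercury(II)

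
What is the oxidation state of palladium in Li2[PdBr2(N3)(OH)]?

2 lithium outside the brackets (+1 each) → the complex ion is 2−.
Ligand charges: 1×OH = -1; 1×N3 = -1; 2×Br = -2; sum -4.
Pd + (-4) = 2− ⇒ Pd is +2.

+2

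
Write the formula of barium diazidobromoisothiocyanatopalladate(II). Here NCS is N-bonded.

Ligands: 1 bromo (Br, -1), 1 isothiocyanato (NCS, -1), 2 azido (N3, -1). Ligand charge sum = -4.
With Pd in oxidation state +2, the complex ion is [Pd...]^2−.
Charge balance with barium (+2) requires 1 complex ion per 1 barium.

Ba[PdBr(N3)2(NCS)]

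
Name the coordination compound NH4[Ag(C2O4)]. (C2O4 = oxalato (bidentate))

ammonium oxalatoargentate(I)

The 1 ammonium counter-ion carries a total charge of +1, so each complex ion is 1−.
Ligand charges: 1×oxalato (-2 each); total -2. So Ag + (-2) = 1−, giving Ag = +1.
The complex ion is anionic, so silver takes the -ate form argentate(I).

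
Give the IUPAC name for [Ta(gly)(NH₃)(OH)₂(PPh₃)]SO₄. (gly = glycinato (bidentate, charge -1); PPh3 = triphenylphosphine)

ammine(glycinato)dihydroxo(triphenylphosphine)tantalum(V) sulfate

The 1 sulfate counter-ion carries a total charge of -2, so each complex ion is 2+.
Ligand charges: 1×glycinato (-1 each), 1×ammine (neutral), 1×triphenylphosphine (neutral), 2×hydroxo (-1 each); total -3. So Ta + (-3) = 2+, giving Ta = +5.
Ligands are named alphabetically: ammine before glycinato before hydroxo before triphenylphosphine.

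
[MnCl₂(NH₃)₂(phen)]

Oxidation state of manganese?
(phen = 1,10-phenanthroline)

+2

No counter-ion: the bracketed complex is neutral.
Ligand charges: 2×NH3 neutral; 2×Cl = -2; 1×phen neutral; sum -2.
Mn + (-2) = 0 ⇒ Mn is +2.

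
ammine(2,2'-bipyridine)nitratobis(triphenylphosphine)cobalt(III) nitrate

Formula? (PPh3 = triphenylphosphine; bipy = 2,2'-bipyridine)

Ligands: 2 triphenylphosphine (PPh3, neutral), 1 ammine (NH3, neutral), 1 nitrato (NO3, -1), 1 2,2'-bipyridine (bipy, neutral). Ligand charge sum = -1.
Charge balance with nitrate (-1) requires 1 complex ion per 2 nitrate.

[Co(bipy)(NH3)(NO3)(PPh3)2](NO3)2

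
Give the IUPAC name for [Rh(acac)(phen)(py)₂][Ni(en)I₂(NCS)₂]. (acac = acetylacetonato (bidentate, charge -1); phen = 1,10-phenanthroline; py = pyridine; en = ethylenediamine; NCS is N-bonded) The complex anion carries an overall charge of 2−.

(acetylacetonato)(1,10-phenanthroline)bis(pyridine)rhodium(III) (ethylenediamine)diiododiisothiocyanatonickelate(II)

The complex anion is given as 2−; its ligand charges sum to -4, so Ni = +2.
A 1:1 salt means the cation carries the equal and opposite charge, 2+.
Cation: ligand charges sum to -1; for the ion to be 2+, Rh = +3.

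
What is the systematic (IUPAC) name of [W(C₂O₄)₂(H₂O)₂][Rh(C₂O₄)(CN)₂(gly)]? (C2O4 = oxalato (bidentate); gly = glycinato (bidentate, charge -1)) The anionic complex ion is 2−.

diaquadioxalatotungsten(VI) dicyano(glycinato)oxalatorhodate(III)

The complex anion is given as 2−; its ligand charges sum to -5, so Rh = +3.
A 1:1 salt means the cation carries the equal and opposite charge, 2+.
Cation: ligand charges sum to -4; for the ion to be 2+, W = +6.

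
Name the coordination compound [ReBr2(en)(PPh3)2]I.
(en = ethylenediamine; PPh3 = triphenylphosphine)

dibromo(ethylenediamine)bis(triphenylphosphine)rhenium(III) iodide

The 1 iodide counter-ion carries a total charge of -1, so each complex ion is 1+.
Ligand charges: 2×bromo (-1 each), 1×ethylenediamine (neutral), 2×triphenylphosphine (neutral); total -2. So Re + (-2) = 1+, giving Re = +3.
Ligands are named alphabetically: bromo before ethylenediamine before triphenylphosphine.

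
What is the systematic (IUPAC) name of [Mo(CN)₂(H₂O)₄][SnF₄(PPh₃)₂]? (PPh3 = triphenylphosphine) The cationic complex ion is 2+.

tetraaquadicyanomolybdenum(IV) tetrafluorobis(triphenylphosphine)stannate(II)

Both ions are complex: the cation is named first with the plain metal name, the anion second with the -ate form; each ion's ligands are alphabetised independently.
The complex cation is given as 2+; its ligand charges sum to -2, so Mo = +4.
A 1:1 salt means the anion carries the equal and opposite charge, 2−.
Anion: ligand charges sum to -4; for the ion to be 2−, Sn = +2.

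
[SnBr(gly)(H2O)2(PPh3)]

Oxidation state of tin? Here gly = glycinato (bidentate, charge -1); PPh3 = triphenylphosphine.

+2

No counter-ion: the bracketed complex is neutral.
Ligand charges: 1×gly = -1; 1×Br = -1; 1×PPh3 neutral; 2×H2O neutral; sum -2.
Sn + (-2) = 0 ⇒ Sn is +2.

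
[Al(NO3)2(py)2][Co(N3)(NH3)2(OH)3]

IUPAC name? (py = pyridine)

Aluminium is always +3 in its complexes; the cation's ligand charges sum to -2, so the complex cation is 1+.
A 1:1 salt means the anion carries the equal and opposite charge, 1−.
Anion: ligand charges sum to -4; for the ion to be 1−, Co = +3.

dinitratobis(pyridine)aluminium(III) diammineazidotrihydroxocobaltate(III)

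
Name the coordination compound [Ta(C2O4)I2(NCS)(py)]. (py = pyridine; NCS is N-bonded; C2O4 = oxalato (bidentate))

There is no counter-ion, so the complex is neutral overall.
Ligand charges: 2×iodo (-1 each), 1×pyridine (neutral), 1×isothiocyanato (-1 each), 1×oxalato (-2 each); total -5. So Ta + (-5) = 0, giving Ta = +5.
Ligands are named alphabetically: iodo before isothiocyanato before oxalato before pyridine.

diiodoisothiocyanatooxalato(pyridine)tantalum(V)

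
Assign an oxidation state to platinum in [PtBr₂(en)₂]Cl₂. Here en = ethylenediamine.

+4

2 chloride outside the brackets (-1 each) → the complex ion is 2+.
Ligand charges: 2×Br = -2; 2×en neutral; sum -2.
Pt + (-2) = 2+ ⇒ Pt is +4.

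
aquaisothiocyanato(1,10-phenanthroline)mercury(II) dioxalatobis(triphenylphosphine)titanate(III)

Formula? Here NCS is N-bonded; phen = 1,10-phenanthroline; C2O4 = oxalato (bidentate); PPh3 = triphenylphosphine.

Cation [Hg…]: ligand charges -1, Hg(II) ⇒ ion charge 1+.
Anion [Ti…]: ligand charges -4, Ti(III) ⇒ ion charge 1−.
One 1+ cation balances one 1− anion.

[Hg(H2O)(NCS)(phen)][Ti(C2O4)2(PPh3)2]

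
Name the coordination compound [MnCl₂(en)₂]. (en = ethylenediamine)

dichlorobis(ethylenediamine)manganese(II)

There is no counter-ion, so the complex is neutral overall.
Ligand charges: 2×chloro (-1 each), 2×ethylenediamine (neutral); total -2. So Mn + (-2) = 0, giving Mn = +2.
Ligands are named alphabetically: chloro before ethylenediamine.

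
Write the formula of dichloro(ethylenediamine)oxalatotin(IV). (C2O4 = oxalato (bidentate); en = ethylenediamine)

Ligands: 1 oxalato (C2O4, -2), 1 ethylenediamine (en, neutral), 2 chloro (Cl, -1). Ligand charge sum = -4.
With Sn in oxidation state +4, the complex ion is [Sn...].

[Sn(C2O4)Cl2(en)]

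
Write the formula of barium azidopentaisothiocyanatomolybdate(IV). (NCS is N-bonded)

Ligands: 5 isothiocyanato (NCS, -1), 1 azido (N3, -1). Ligand charge sum = -6.
Charge balance with barium (+2) requires 1 complex ion per 1 barium.

Ba[Mo(N3)(NCS)5]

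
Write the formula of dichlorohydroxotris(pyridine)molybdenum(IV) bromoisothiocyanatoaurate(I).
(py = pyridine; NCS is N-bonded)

[MoCl2(OH)(py)3][AuBr(NCS)]

Cation [Mo…]: ligand charges -3, Mo(IV) ⇒ ion charge 1+.
Anion [Au…]: ligand charges -2, Au(I) ⇒ ion charge 1−.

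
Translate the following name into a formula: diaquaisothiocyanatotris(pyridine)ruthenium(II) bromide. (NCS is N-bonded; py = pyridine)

[Ru(H2O)2(NCS)(py)3]Br

Ligands: 2 aqua (H2O, neutral), 1 isothiocyanato (NCS, -1), 3 pyridine (py, neutral). Ligand charge sum = -1.
Charge balance with bromide (-1) requires 1 complex ion per 1 bromide.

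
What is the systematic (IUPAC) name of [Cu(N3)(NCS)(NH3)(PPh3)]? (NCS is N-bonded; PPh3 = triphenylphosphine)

ammineazidoisothiocyanato(triphenylphosphine)copper(II)

There is no counter-ion, so the complex is neutral overall.
Ligand charges: 1×isothiocyanato (-1 each), 1×triphenylphosphine (neutral), 1×azido (-1 each), 1×ammine (neutral); total -2. So Cu + (-2) = 0, giving Cu = +2.
Ligands are named alphabetically: ammine before azido before isothiocyanato before triphenylphosphine.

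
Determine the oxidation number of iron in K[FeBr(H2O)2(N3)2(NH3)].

+2

1 potassium outside the brackets (+1 each) → the complex ion is 1−.
Ligand charges: 1×NH3 neutral; 2×H2O neutral; 2×N3 = -2; 1×Br = -1; sum -3.
Fe + (-3) = 1− ⇒ Fe is +2.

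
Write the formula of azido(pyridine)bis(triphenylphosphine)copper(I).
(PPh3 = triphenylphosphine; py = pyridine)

[Cu(N3)(PPh3)2(py)]

Ligands: 2 triphenylphosphine (PPh3, neutral), 1 azido (N3, -1), 1 pyridine (py, neutral). Ligand charge sum = -1.
With Cu in oxidation state +1, the complex ion is [Cu...].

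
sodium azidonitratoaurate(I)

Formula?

Ligands: 1 azido (N3, -1), 1 nitrato (NO3, -1). Ligand charge sum = -2.
With Au in oxidation state +1, the complex ion is [Au...]^1−.
Charge balance with sodium (+1) requires 1 complex ion per 1 sodium.

Na[Au(N3)(NO3)]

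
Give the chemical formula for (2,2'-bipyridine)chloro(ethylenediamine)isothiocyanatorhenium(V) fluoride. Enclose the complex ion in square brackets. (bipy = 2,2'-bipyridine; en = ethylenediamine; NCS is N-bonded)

Ligands: 1 chloro (Cl, -1), 1 2,2'-bipyridine (bipy, neutral), 1 ethylenediamine (en, neutral), 1 isothiocyanato (NCS, -1). Ligand charge sum = -2.
With Re in oxidation state +5, the complex ion is [Re...]^3+.
Charge balance with fluoride (-1) requires 1 complex ion per 3 fluoride.

[Re(bipy)Cl(en)(NCS)]F3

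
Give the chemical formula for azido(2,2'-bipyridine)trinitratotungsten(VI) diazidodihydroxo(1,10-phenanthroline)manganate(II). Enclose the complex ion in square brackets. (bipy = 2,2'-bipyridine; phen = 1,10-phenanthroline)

[W(bipy)(N3)(NO3)3][Mn(N3)2(OH)2(phen)]

Cation [W…]: ligand charges -4, W(VI) ⇒ ion charge 2+.
Anion [Mn…]: ligand charges -4, Mn(II) ⇒ ion charge 2−.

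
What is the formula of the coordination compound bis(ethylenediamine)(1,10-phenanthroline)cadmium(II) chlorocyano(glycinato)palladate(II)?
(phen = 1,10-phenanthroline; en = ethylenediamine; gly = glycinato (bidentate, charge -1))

Cation [Cd…]: ligand charges 0, Cd(II) ⇒ ion charge 2+.
Anion [Pd…]: ligand charges -3, Pd(II) ⇒ ion charge 1−.
One 2+ cation requires 2 of the 1− anion.

[Cd(en)2(phen)][PdCl(CN)(gly)]2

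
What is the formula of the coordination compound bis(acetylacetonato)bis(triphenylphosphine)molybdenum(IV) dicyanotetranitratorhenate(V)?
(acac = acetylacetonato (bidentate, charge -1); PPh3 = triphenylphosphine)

Cation [Mo…]: ligand charges -2, Mo(IV) ⇒ ion charge 2+.
Anion [Re…]: ligand charges -6, Re(V) ⇒ ion charge 1−.

[Mo(acac)2(PPh3)2][Re(CN)2(NO3)4]2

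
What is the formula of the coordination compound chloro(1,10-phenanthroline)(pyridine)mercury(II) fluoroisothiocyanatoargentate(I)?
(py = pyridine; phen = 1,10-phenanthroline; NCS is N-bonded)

[HgCl(phen)(py)][AgF(NCS)]

Cation [Hg…]: ligand charges -1, Hg(II) ⇒ ion charge 1+.
Anion [Ag…]: ligand charges -2, Ag(I) ⇒ ion charge 1−.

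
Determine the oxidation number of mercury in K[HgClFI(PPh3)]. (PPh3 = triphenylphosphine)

1 potassium outside the brackets (+1 each) → the complex ion is 1−.
Ligand charges: 1×PPh3 neutral; 1×Cl = -1; 1×I = -1; 1×F = -1; sum -3.
Hg + (-3) = 1− ⇒ Hg is +2.

+2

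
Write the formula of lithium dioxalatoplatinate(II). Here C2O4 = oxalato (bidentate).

Li2[Pt(C2O4)2]

Ligands: 2 oxalato (C2O4, -2). Ligand charge sum = -4.
Charge balance with lithium (+1) requires 1 complex ion per 2 lithium.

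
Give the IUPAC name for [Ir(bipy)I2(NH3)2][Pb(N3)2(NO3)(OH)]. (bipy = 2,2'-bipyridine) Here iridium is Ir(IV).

Both ions are complex: the cation is named first with the plain metal name, the anion second with the -ate form; each ion's ligands are alphabetised independently.
Ir is given as +4; the cation's ligand charges sum to -2, so the complex cation is 2+.
A 1:1 salt means the anion carries the equal and opposite charge, 2−.
Anion: ligand charges sum to -4; for the ion to be 2−, Pb = +2.

diammine(2,2'-bipyridine)diiodoiridium(IV) diazidohydroxonitratoplumbate(II)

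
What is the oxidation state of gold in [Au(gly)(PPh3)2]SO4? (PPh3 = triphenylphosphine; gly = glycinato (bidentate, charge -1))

+3

1 sulfate outside the brackets (-2 each) → the complex ion is 2+.
Ligand charges: 2×PPh3 neutral; 1×gly = -1; sum -1.
Au + (-1) = 2+ ⇒ Au is +3.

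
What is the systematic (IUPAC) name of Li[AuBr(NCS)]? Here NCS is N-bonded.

lithium bromoisothiocyanatoaurate(I)

The 1 lithium counter-ion carries a total charge of +1, so each complex ion is 1−.
Ligand charges: 1×bromo (-1 each), 1×isothiocyanato (-1 each); total -2. So Au + (-2) = 1−, giving Au = +1.
The complex ion is anionic, so gold takes the -ate form aurate(I).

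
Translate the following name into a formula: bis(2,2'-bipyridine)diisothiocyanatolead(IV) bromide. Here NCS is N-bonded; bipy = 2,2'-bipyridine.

Ligands: 2 isothiocyanato (NCS, -1), 2 2,2'-bipyridine (bipy, neutral). Ligand charge sum = -2.
With Pb in oxidation state +4, the complex ion is [Pb...]^2+.
Charge balance with bromide (-1) requires 1 complex ion per 2 bromide.

[Pb(bipy)2(NCS)2]Br2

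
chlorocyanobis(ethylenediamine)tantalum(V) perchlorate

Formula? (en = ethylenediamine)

Ligands: 1 cyano (CN, -1), 1 chloro (Cl, -1), 2 ethylenediamine (en, neutral). Ligand charge sum = -2.
With Ta in oxidation state +5, the complex ion is [Ta...]^3+.
Charge balance with perchlorate (-1) requires 1 complex ion per 3 perchlorate.

[TaCl(CN)(en)2](ClO4)3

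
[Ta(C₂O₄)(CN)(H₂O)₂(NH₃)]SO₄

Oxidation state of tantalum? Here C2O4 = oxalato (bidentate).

+5

1 sulfate outside the brackets (-2 each) → the complex ion is 2+.
Ligand charges: 2×H2O neutral; 1×C2O4 = -2; 1×CN = -1; 1×NH3 neutral; sum -3.
Ta + (-3) = 2+ ⇒ Ta is +5.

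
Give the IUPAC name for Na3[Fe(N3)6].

sodium hexaazidoferrate(III)

The 3 sodium counter-ions carry a total charge of +3, so each complex ion is 3−.
Ligand charges: 6×azido (-1 each); total -6. So Fe + (-6) = 3−, giving Fe = +3.
The complex ion is anionic, so iron takes the -ate form ferrate(III).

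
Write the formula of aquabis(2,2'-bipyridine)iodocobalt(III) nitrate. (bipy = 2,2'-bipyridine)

Ligands: 1 aqua (H2O, neutral), 1 iodo (I, -1), 2 2,2'-bipyridine (bipy, neutral). Ligand charge sum = -1.
Charge balance with nitrate (-1) requires 1 complex ion per 2 nitrate.

[Co(bipy)2(H2O)I](NO3)2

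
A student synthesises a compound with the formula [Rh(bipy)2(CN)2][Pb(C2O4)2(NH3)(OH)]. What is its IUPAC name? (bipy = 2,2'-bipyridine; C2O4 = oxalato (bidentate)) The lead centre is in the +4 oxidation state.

Both ions are complex: the cation is named first with the plain metal name, the anion second with the -ate form; each ion's ligands are alphabetised independently.
Pb is given as +4; the anion's ligand charges sum to -5, so the complex anion is 1−.
A 1:1 salt means the cation carries the equal and opposite charge, 1+.
Cation: ligand charges sum to -2; for the ion to be 1+, Rh = +3.

bis(2,2'-bipyridine)dicyanorhodium(III) amminehydroxodioxalatoplumbate(IV)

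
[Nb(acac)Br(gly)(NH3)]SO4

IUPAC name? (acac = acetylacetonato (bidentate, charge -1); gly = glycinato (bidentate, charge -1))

The 1 sulfate counter-ion carries a total charge of -2, so each complex ion is 2+.
Ligand charges: 1×bromo (-1 each), 1×acetylacetonato (-1 each), 1×ammine (neutral), 1×glycinato (-1 each); total -3. So Nb + (-3) = 2+, giving Nb = +5.
Ligands are named alphabetically: acetylacetonato before ammine before bromo before glycinato.

(acetylacetonato)amminebromo(glycinato)niobium(V) sulfate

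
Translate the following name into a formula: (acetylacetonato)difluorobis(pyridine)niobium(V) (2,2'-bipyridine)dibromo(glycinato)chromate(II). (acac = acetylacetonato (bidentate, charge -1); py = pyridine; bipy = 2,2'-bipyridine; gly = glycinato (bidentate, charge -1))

Cation [Nb…]: ligand charges -3, Nb(V) ⇒ ion charge 2+.
Anion [Cr…]: ligand charges -3, Cr(II) ⇒ ion charge 1−.

[Nb(acac)F2(py)2][Cr(bipy)Br2(gly)]2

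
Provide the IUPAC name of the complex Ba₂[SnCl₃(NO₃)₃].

barium trichlorotrinitratostannate(II)

The 2 barium counter-ions carry a total charge of +4, so each complex ion is 4−.
Ligand charges: 3×nitrato (-1 each), 3×chloro (-1 each); total -6. So Sn + (-6) = 4−, giving Sn = +2.
Ligands are named alphabetically: chloro before nitrato.
The complex ion is anionic, so tin takes the -ate form stannate(II).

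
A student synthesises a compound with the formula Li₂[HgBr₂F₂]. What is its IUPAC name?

The 2 lithium counter-ions carry a total charge of +2, so each complex ion is 2−.
Ligand charges: 2×bromo (-1 each), 2×fluoro (-1 each); total -4. So Hg + (-4) = 2−, giving Hg = +2.
Ligands are named alphabetically: bromo before fluoro.
The complex ion is anionic, so mercury takes the -ate form mercurate(II).

lithium dibromodifluoromercurate(II)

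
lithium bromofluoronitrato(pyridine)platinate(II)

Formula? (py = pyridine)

Ligands: 1 fluoro (F, -1), 1 nitrato (NO3, -1), 1 pyridine (py, neutral), 1 bromo (Br, -1). Ligand charge sum = -3.
With Pt in oxidation state +2, the complex ion is [Pt...]^1−.
Charge balance with lithium (+1) requires 1 complex ion per 1 lithium.

Li[PtBrF(NO3)(py)]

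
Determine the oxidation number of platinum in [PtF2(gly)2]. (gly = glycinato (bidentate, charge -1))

No counter-ion: the bracketed complex is neutral.
Ligand charges: 2×F = -2; 2×gly = -2; sum -4.
Pt + (-4) = 0 ⇒ Pt is +4.

+4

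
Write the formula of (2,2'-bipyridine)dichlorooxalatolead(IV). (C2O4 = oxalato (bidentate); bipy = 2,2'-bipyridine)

Ligands: 1 oxalato (C2O4, -2), 2 chloro (Cl, -1), 1 2,2'-bipyridine (bipy, neutral). Ligand charge sum = -4.
With Pb in oxidation state +4, the complex ion is [Pb...].

[Pb(bipy)(C2O4)Cl2]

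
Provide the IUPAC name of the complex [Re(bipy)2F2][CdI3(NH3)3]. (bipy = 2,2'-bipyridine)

Both ions are complex: the cation is named first with the plain metal name, the anion second with the -ate form; each ion's ligands are alphabetised independently.
Cadmium is always +2 in its complexes; the anion's ligand charges sum to -3, so the complex anion is 1−.
A 1:1 salt means the cation carries the equal and opposite charge, 1+.
Cation: ligand charges sum to -2; for the ion to be 1+, Re = +3.

bis(2,2'-bipyridine)difluororhenium(III) triamminetriiodocadmate(II)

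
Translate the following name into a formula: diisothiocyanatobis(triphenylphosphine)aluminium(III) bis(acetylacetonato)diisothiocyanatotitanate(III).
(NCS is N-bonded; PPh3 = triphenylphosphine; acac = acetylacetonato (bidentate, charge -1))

Cation [Al…]: ligand charges -2, Al(III) ⇒ ion charge 1+.
Anion [Ti…]: ligand charges -4, Ti(III) ⇒ ion charge 1−.

[Al(NCS)2(PPh3)2][Ti(acac)2(NCS)2]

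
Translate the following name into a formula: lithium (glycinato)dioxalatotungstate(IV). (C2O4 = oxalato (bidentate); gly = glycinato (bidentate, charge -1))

Ligands: 2 oxalato (C2O4, -2), 1 glycinato (gly, -1). Ligand charge sum = -5.
Charge balance with lithium (+1) requires 1 complex ion per 1 lithium.

Li[W(C2O4)2(gly)]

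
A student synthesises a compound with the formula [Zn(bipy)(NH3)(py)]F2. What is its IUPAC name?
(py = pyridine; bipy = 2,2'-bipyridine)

ammine(2,2'-bipyridine)(pyridine)zinc(II) fluoride

The 2 fluoride counter-ions carry a total charge of -2, so each complex ion is 2+.
Ligand charges: 1×pyridine (neutral), 1×ammine (neutral), 1×2,2'-bipyridine (neutral); total 0. So Zn + (0) = 2+, giving Zn = +2.
Ligands are named alphabetically: ammine before bipyridine before pyridine.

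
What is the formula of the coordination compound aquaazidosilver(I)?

[Ag(H2O)(N3)]

Ligands: 1 aqua (H2O, neutral), 1 azido (N3, -1). Ligand charge sum = -1.
With Ag in oxidation state +1, the complex ion is [Ag...].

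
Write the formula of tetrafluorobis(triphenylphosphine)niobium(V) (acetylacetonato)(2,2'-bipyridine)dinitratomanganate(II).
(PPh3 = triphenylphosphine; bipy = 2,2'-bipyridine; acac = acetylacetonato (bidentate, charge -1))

[NbF4(PPh3)2][Mn(acac)(bipy)(NO3)2]

Cation [Nb…]: ligand charges -4, Nb(V) ⇒ ion charge 1+.
Anion [Mn…]: ligand charges -3, Mn(II) ⇒ ion charge 1−.
One 1+ cation balances one 1− anion.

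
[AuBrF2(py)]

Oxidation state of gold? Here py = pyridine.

+3

No counter-ion: the bracketed complex is neutral.
Ligand charges: 1×py neutral; 1×Br = -1; 2×F = -2; sum -3.
Au + (-3) = 0 ⇒ Au is +3.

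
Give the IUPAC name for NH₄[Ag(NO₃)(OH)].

ammonium hydroxonitratoargentate(I)

The 1 ammonium counter-ion carries a total charge of +1, so each complex ion is 1−.
Ligand charges: 1×hydroxo (-1 each), 1×nitrato (-1 each); total -2. So Ag + (-2) = 1−, giving Ag = +1.
Ligands are named alphabetically: hydroxo before nitrato.
The complex ion is anionic, so silver takes the -ate form argentate(I).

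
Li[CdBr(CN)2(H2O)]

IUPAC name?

The 1 lithium counter-ion carries a total charge of +1, so each complex ion is 1−.
Ligand charges: 1×aqua (neutral), 1×bromo (-1 each), 2×cyano (-1 each); total -3. So Cd + (-3) = 1−, giving Cd = +2.
The complex ion is anionic, so cadmium takes the -ate form cadmate(II).

lithium aquabromodicyanocadmate(II)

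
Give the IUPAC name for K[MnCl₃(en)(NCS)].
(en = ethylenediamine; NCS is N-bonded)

The 1 potassium counter-ion carries a total charge of +1, so each complex ion is 1−.
Ligand charges: 1×ethylenediamine (neutral), 3×chloro (-1 each), 1×isothiocyanato (-1 each); total -4. So Mn + (-4) = 1−, giving Mn = +3.
Ligands are named alphabetically: chloro before ethylenediamine before isothiocyanato.
The complex ion is anionic, so manganese takes the -ate form manganate(III).

potassium trichloro(ethylenediamine)isothiocyanatomanganate(III)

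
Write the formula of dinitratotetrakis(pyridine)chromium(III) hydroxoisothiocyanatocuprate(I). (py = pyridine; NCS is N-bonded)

Cation [Cr…]: ligand charges -2, Cr(III) ⇒ ion charge 1+.
Anion [Cu…]: ligand charges -2, Cu(I) ⇒ ion charge 1−.
One 1+ cation balances one 1− anion.

[Cr(NO3)2(py)4][Cu(NCS)(OH)]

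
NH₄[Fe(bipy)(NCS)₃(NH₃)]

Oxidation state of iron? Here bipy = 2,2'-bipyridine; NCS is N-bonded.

+2

1 ammonium outside the brackets (+1 each) → the complex ion is 1−.
Ligand charges: 1×NH3 neutral; 1×bipy neutral; 3×NCS = -3; sum -3.
Fe + (-3) = 1− ⇒ Fe is +2.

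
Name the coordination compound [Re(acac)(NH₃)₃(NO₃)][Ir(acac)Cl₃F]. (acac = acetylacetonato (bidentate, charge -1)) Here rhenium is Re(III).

(acetylacetonato)triamminenitratorhenium(III) (acetylacetonato)trichlorofluoroiridate(IV)

Both ions are complex: the cation is named first with the plain metal name, the anion second with the -ate form; each ion's ligands are alphabetised independently.
Re is given as +3; the cation's ligand charges sum to -2, so the complex cation is 1+.
A 1:1 salt means the anion carries the equal and opposite charge, 1−.
Anion: ligand charges sum to -5; for the ion to be 1−, Ir = +4.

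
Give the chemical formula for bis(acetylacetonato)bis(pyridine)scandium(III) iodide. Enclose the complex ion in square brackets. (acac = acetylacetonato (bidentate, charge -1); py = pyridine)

[Sc(acac)2(py)2]I

Ligands: 2 acetylacetonato (acac, -1), 2 pyridine (py, neutral). Ligand charge sum = -2.
With Sc in oxidation state +3, the complex ion is [Sc...]^1+.
Charge balance with iodide (-1) requires 1 complex ion per 1 iodide.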